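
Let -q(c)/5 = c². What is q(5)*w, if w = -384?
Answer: 48000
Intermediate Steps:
q(c) = -5*c²
q(5)*w = -5*5²*(-384) = -5*25*(-384) = -125*(-384) = 48000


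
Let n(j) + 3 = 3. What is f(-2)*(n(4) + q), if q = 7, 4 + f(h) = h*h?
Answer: 0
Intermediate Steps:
f(h) = -4 + h² (f(h) = -4 + h*h = -4 + h²)
n(j) = 0 (n(j) = -3 + 3 = 0)
f(-2)*(n(4) + q) = (-4 + (-2)²)*(0 + 7) = (-4 + 4)*7 = 0*7 = 0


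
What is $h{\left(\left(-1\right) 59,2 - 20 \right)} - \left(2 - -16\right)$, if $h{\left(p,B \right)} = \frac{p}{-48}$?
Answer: $- \frac{805}{48} \approx -16.771$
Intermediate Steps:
$h{\left(p,B \right)} = - \frac{p}{48}$ ($h{\left(p,B \right)} = p \left(- \frac{1}{48}\right) = - \frac{p}{48}$)
$h{\left(\left(-1\right) 59,2 - 20 \right)} - \left(2 - -16\right) = - \frac{\left(-1\right) 59}{48} - \left(2 - -16\right) = \left(- \frac{1}{48}\right) \left(-59\right) - \left(2 + 16\right) = \frac{59}{48} - 18 = - \frac{805}{48}$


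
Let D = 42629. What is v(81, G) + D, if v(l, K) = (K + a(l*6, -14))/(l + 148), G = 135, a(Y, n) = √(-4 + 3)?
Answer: 9762176/229 + I/229 ≈ 42630.0 + 0.0043668*I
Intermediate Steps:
a(Y, n) = I (a(Y, n) = √(-1) = I)
v(l, K) = (I + K)/(148 + l) (v(l, K) = (K + I)/(l + 148) = (I + K)/(148 + l))
v(81, G) + D = (I + 135)/(148 + 81) + 42629 = (135 + I)/229 + 42629 = (135/229 + I/229) + 42629 = 9762176/229 + I/229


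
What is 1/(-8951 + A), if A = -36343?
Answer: -1/45294 ≈ -2.2078e-5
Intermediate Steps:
1/(-8951 + A) = 1/(-8951 - 36343) = 1/(-45294) = -1/45294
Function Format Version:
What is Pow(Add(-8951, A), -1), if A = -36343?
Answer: Rational(-1, 45294) ≈ -2.2078e-5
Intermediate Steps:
Pow(Add(-8951, A), -1) = Pow(Add(-8951, -36343), -1) = Pow(-45294, -1) = Rational(-1, 45294)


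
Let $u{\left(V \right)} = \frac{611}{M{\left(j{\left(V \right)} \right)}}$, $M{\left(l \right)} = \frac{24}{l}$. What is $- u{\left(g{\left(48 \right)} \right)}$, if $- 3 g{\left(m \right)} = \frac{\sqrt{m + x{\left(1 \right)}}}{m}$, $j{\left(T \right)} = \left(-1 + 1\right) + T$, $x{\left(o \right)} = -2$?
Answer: $\frac{611 \sqrt{46}}{3456} \approx 1.1991$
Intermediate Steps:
$j{\left(T \right)} = T$ ($j{\left(T \right)} = 0 + T = T$)
$g{\left(m \right)} = - \frac{\sqrt{-2 + m}}{3 m}$ ($g{\left(m \right)} = - \frac{\sqrt{m - 2} \frac{1}{m}}{3} = - \frac{\sqrt{-2 + m} \frac{1}{m}}{3} = - \frac{\frac{1}{m} \sqrt{-2 + m}}{3} = - \frac{\sqrt{-2 + m}}{3 m}$)
$u{\left(V \right)} = \frac{611 V}{24}$ ($u{\left(V \right)} = \frac{611}{24 \frac{1}{V}} = 611 \frac{V}{24} = \frac{611 V}{24}$)
$- u{\left(g{\left(48 \right)} \right)} = - \frac{611 \left(- \frac{\sqrt{-2 + 48}}{3 \cdot 48}\right)}{24} = - \frac{611 \left(\left(- \frac{1}{3}\right) \frac{1}{48} \sqrt{46}\right)}{24} = - \frac{611 \left(- \frac{\sqrt{46}}{144}\right)}{24} = - \frac{\left(-611\right) \sqrt{46}}{3456} = \frac{611 \sqrt{46}}{3456}$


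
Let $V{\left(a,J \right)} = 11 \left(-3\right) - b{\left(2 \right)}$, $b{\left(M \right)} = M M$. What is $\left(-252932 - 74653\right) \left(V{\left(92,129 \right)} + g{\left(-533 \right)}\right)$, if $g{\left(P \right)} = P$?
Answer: $186723450$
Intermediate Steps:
$b{\left(M \right)} = M^{2}$
$V{\left(a,J \right)} = -37$ ($V{\left(a,J \right)} = 11 \left(-3\right) - 2^{2} = -33 - 4 = -37$)
$\left(-252932 - 74653\right) \left(V{\left(92,129 \right)} + g{\left(-533 \right)}\right) = \left(-252932 - 74653\right) \left(-37 - 533\right) = \left(-327585\right) \left(-570\right) = 186723450$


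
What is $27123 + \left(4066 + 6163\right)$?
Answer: $37352$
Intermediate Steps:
$27123 + \left(4066 + 6163\right) = 27123 + 10229 = 37352$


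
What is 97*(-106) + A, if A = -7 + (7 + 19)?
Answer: -10263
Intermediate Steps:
A = 19 (A = -7 + 26 = 19)
97*(-106) + A = 97*(-106) + 19 = -10282 + 19 = -10263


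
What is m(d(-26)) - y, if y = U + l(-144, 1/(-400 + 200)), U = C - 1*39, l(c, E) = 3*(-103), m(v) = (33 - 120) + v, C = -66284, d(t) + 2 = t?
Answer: 66517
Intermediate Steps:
d(t) = -2 + t
m(v) = -87 + v
l(c, E) = -309
U = -66323 (U = -66284 - 1*39 = -66284 - 39 = -66323)
y = -66632 (y = -66323 - 309 = -66632)
m(d(-26)) - y = (-87 + (-2 - 26)) - 1*(-66632) = (-87 - 28) + 66632 = -115 + 66632 = 66517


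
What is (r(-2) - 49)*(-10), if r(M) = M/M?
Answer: 480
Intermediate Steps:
r(M) = 1
(r(-2) - 49)*(-10) = (1 - 49)*(-10) = -48*(-10) = 480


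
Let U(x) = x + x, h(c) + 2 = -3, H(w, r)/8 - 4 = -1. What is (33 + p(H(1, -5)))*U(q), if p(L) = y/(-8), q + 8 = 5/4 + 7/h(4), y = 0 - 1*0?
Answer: -5379/10 ≈ -537.90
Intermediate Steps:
H(w, r) = 24 (H(w, r) = 32 + 8*(-1) = 32 - 8 = 24)
h(c) = -5 (h(c) = -2 - 3 = -5)
y = 0 (y = 0 + 0 = 0)
q = -163/20 (q = -8 + (5/4 + 7/(-5)) = -8 + (5*(¼) + 7*(-⅕)) = -8 + (5/4 - 7/5) = -8 - 3/20 = -163/20 ≈ -8.1500)
U(x) = 2*x
p(L) = 0 (p(L) = 0/(-8) = 0*(-⅛) = 0)
(33 + p(H(1, -5)))*U(q) = (33 + 0)*(2*(-163/20)) = 33*(-163/10) = -5379/10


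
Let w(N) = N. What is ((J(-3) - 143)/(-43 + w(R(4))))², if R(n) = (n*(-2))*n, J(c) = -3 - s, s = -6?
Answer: 784/225 ≈ 3.4844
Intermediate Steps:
J(c) = 3 (J(c) = -3 - 1*(-6) = -3 + 6 = 3)
R(n) = -2*n² (R(n) = (-2*n)*n = -2*n²)
((J(-3) - 143)/(-43 + w(R(4))))² = ((3 - 143)/(-43 - 2*4²))² = (-140/(-43 - 2*16))² = (-140/(-43 - 32))² = (-140/(-75))² = (-140*(-1/75))² = (28/15)² = 784/225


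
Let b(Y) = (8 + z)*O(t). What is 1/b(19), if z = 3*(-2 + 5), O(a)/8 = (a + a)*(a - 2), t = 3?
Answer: 1/816 ≈ 0.0012255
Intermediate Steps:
O(a) = 16*a*(-2 + a) (O(a) = 8*((a + a)*(a - 2)) = 8*((2*a)*(-2 + a)) = 8*(2*a*(-2 + a)) = 16*a*(-2 + a))
z = 9 (z = 3*3 = 9)
b(Y) = 816 (b(Y) = (8 + 9)*(16*3*(-2 + 3)) = 17*(16*3*1) = 17*48 = 816)
1/b(19) = 1/816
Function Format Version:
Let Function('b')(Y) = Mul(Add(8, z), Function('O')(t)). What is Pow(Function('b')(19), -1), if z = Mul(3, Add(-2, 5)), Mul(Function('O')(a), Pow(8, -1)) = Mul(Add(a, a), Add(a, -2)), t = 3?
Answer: Rational(1, 816) ≈ 0.0012255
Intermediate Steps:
Function('O')(a) = Mul(16, a, Add(-2, a)) (Function('O')(a) = Mul(8, Mul(Add(a, a), Add(a, -2))) = Mul(8, Mul(Mul(2, a), Add(-2, a))) = Mul(8, Mul(2, a, Add(-2, a))) = Mul(16, a, Add(-2, a)))
z = 9 (z = Mul(3, 3) = 9)
Function('b')(Y) = 816 (Function('b')(Y) = Mul(Add(8, 9), Mul(16, 3, Add(-2, 3))) = Mul(17, Mul(16, 3, 1)) = Mul(17, 48) = 816)
Pow(Function('b')(19), -1) = Pow(816, -1) = Rational(1, 816)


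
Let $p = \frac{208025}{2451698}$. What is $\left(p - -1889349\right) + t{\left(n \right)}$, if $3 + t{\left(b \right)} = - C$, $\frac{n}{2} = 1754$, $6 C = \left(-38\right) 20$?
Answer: $\frac{13897249697839}{7355094} \approx 1.8895 \cdot 10^{6}$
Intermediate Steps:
$C = - \frac{380}{3}$ ($C = \frac{\left(-38\right) 20}{6} = \frac{1}{6} \left(-760\right) = - \frac{380}{3} \approx -126.67$)
$p = \frac{208025}{2451698}$ ($p = 208025 \cdot \frac{1}{2451698} = \frac{208025}{2451698} \approx 0.084849$)
$n = 3508$ ($n = 2 \cdot 1754 = 3508$)
$t{\left(b \right)} = \frac{371}{3}$ ($t{\left(b \right)} = -3 - - \frac{380}{3} = -3 + \frac{380}{3} = \frac{371}{3}$)
$\left(p - -1889349\right) + t{\left(n \right)} = \left(\frac{208025}{2451698} - -1889349\right) + \frac{371}{3} = \left(\frac{208025}{2451698} + 1889349\right) + \frac{371}{3} = \frac{4632113372627}{2451698} + \frac{371}{3} = \frac{13897249697839}{7355094}$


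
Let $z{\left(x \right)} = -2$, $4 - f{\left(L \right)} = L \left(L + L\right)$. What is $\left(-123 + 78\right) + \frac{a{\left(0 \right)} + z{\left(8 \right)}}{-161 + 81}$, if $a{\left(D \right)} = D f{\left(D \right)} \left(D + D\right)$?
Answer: $- \frac{1799}{40} \approx -44.975$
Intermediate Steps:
$f{\left(L \right)} = 4 - 2 L^{2}$ ($f{\left(L \right)} = 4 - L \left(L + L\right) = 4 - L 2 L = 4 - 2 L^{2}$)
$a{\left(D \right)} = 2 D^{2} \left(4 - 2 D^{2}\right)$ ($a{\left(D \right)} = D \left(4 - 2 D^{2}\right) \left(D + D\right) = D \left(4 - 2 D^{2}\right) 2 D = 2 D^{2} \left(4 - 2 D^{2}\right)$)
$\left(-123 + 78\right) + \frac{a{\left(0 \right)} + z{\left(8 \right)}}{-161 + 81} = \left(-123 + 78\right) + \frac{4 \cdot 0^{2} \left(2 - 0^{2}\right) - 2}{-161 + 81} = -45 + \frac{4 \cdot 0 \left(2 - 0\right) - 2}{-80} = -45 + \left(4 \cdot 0 \left(2 + 0\right) - 2\right) \left(- \frac{1}{80}\right) = -45 + \left(4 \cdot 0 \cdot 2 - 2\right) \left(- \frac{1}{80}\right) = -45 + \left(0 - 2\right) \left(- \frac{1}{80}\right) = -45 - - \frac{1}{40} = -45 + \frac{1}{40} = - \frac{1799}{40}$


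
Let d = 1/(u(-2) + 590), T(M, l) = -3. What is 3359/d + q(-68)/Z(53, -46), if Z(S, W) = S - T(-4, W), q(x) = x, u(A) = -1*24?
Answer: 26616699/14 ≈ 1.9012e+6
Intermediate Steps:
u(A) = -24
Z(S, W) = 3 + S (Z(S, W) = S - 1*(-3) = S + 3 = 3 + S)
d = 1/566 (d = 1/(-24 + 590) = 1/566 ≈ 0.0017668)
3359/d + q(-68)/Z(53, -46) = 3359/(1/566) - 68/(3 + 53) = 3359*566 - 68/56 = 1901194 - 68*1/56 = 1901194 - 17/14 = 26616699/14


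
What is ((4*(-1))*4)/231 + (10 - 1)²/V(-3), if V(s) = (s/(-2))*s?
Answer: -4174/231 ≈ -18.069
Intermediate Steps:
V(s) = -s²/2 (V(s) = (s*(-½))*s = (-s/2)*s = -s²/2)
((4*(-1))*4)/231 + (10 - 1)²/V(-3) = ((4*(-1))*4)/231 + (10 - 1)²/((-½*(-3)²)) = -4*4*(1/231) + 9²/((-½*9)) = -16*1/231 + 81/(-9/2) = -16/231 + 81*(-2/9) = -16/231 - 18 = -4174/231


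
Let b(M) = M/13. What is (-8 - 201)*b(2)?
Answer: -418/13 ≈ -32.154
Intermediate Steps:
b(M) = M/13 (b(M) = M*(1/13) = M/13)
(-8 - 201)*b(2) = (-8 - 201)*((1/13)*2) = -209*2/13 = -418/13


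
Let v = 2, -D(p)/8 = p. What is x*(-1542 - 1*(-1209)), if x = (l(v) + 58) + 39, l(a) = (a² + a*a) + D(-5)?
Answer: -48285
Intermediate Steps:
D(p) = -8*p
l(a) = 40 + 2*a² (l(a) = (a² + a*a) - 8*(-5) = (a² + a²) + 40 = 2*a² + 40 = 40 + 2*a²)
x = 145 (x = ((40 + 2*2²) + 58) + 39 = ((40 + 2*4) + 58) + 39 = ((40 + 8) + 58) + 39 = (48 + 58) + 39 = 106 + 39 = 145)
x*(-1542 - 1*(-1209)) = 145*(-1542 - 1*(-1209)) = 145*(-1542 + 1209) = 145*(-333) = -48285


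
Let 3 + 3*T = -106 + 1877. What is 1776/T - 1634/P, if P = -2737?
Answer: 128468/35581 ≈ 3.6106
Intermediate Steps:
T = 1768/3 (T = -1 + (-106 + 1877)/3 = -1 + (1/3)*1771 = -1 + 1771/3 = 1768/3 ≈ 589.33)
1776/T - 1634/P = 1776/(1768/3) - 1634/(-2737) = 1776*(3/1768) - 1634*(-1/2737) = 666/221 + 1634/2737 = 128468/35581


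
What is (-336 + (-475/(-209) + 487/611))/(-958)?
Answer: 1118812/3219359 ≈ 0.34753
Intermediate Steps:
(-336 + (-475/(-209) + 487/611))/(-958) = (-336 + (-475*(-1/209) + 487*(1/611)))*(-1/958) = (-336 + (25/11 + 487/611))*(-1/958) = (-336 + 20632/6721)*(-1/958) = -2237624/6721*(-1/958) = 1118812/3219359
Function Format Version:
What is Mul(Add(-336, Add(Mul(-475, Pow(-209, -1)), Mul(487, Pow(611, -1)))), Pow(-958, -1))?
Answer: Rational(1118812, 3219359) ≈ 0.34753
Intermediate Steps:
Mul(Add(-336, Add(Mul(-475, Pow(-209, -1)), Mul(487, Pow(611, -1)))), Pow(-958, -1)) = Mul(Add(-336, Add(Mul(-475, Rational(-1, 209)), Mul(487, Rational(1, 611)))), Rational(-1, 958)) = Mul(Add(-336, Add(Rational(25, 11), Rational(487, 611))), Rational(-1, 958)) = Mul(Add(-336, Rational(20632, 6721)), Rational(-1, 958)) = Mul(Rational(-2237624, 6721), Rational(-1, 958)) = Rational(1118812, 3219359)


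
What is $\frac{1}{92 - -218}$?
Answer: $\frac{1}{310} \approx 0.0032258$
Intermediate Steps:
$\frac{1}{92 - -218} = \frac{1}{92 + 218} = \frac{1}{310}$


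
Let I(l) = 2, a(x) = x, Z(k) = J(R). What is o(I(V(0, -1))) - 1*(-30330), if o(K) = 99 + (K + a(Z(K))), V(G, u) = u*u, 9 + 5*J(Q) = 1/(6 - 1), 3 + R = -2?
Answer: 760731/25 ≈ 30429.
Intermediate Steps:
R = -5 (R = -3 - 2 = -5)
J(Q) = -44/25 (J(Q) = -9/5 + 1/(5*(6 - 1)) = -9/5 + (1/5)/5 = -9/5 + (1/5)*(1/5) = -9/5 + 1/25 = -44/25)
Z(k) = -44/25
V(G, u) = u**2
o(K) = 2431/25 + K (o(K) = 99 + (K - 44/25) = 99 + (-44/25 + K) = 2431/25 + K)
o(I(V(0, -1))) - 1*(-30330) = (2431/25 + 2) - 1*(-30330) = 2481/25 + 30330 = 760731/25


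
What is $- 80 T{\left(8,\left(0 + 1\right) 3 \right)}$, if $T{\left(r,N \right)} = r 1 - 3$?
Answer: $-400$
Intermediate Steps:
$T{\left(r,N \right)} = -3 + r$ ($T{\left(r,N \right)} = r - 3 = -3 + r$)
$- 80 T{\left(8,\left(0 + 1\right) 3 \right)} = - 80 \left(-3 + 8\right) = \left(-80\right) 5 = -400$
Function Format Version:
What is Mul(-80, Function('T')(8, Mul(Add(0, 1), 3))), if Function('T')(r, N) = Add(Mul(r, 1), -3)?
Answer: -400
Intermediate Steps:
Function('T')(r, N) = Add(-3, r) (Function('T')(r, N) = Add(r, -3) = Add(-3, r))
Mul(-80, Function('T')(8, Mul(Add(0, 1), 3))) = Mul(-80, Add(-3, 8)) = Mul(-80, 5) = -400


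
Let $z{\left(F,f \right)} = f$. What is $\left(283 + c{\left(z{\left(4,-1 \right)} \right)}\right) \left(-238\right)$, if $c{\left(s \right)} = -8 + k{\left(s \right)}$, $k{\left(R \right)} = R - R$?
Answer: $-65450$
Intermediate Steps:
$k{\left(R \right)} = 0$
$c{\left(s \right)} = -8$ ($c{\left(s \right)} = -8 + 0 = -8$)
$\left(283 + c{\left(z{\left(4,-1 \right)} \right)}\right) \left(-238\right) = \left(283 - 8\right) \left(-238\right) = 275 \left(-238\right) = -65450$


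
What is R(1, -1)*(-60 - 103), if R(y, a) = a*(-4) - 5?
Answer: 163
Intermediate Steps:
R(y, a) = -5 - 4*a (R(y, a) = -4*a - 5 = -5 - 4*a)
R(1, -1)*(-60 - 103) = (-5 - 4*(-1))*(-60 - 103) = (-5 + 4)*(-163) = -1*(-163) = 163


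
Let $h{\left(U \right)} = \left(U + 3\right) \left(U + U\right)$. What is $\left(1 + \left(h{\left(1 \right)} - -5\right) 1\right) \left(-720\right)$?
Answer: $-10080$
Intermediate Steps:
$h{\left(U \right)} = 2 U \left(3 + U\right)$ ($h{\left(U \right)} = \left(3 + U\right) 2 U = 2 U \left(3 + U\right)$)
$\left(1 + \left(h{\left(1 \right)} - -5\right) 1\right) \left(-720\right) = \left(1 + \left(2 \cdot 1 \left(3 + 1\right) - -5\right) 1\right) \left(-720\right) = \left(1 + \left(2 \cdot 1 \cdot 4 + 5\right) 1\right) \left(-720\right) = \left(1 + \left(8 + 5\right) 1\right) \left(-720\right) = \left(1 + 13 \cdot 1\right) \left(-720\right) = \left(1 + 13\right) \left(-720\right) = 14 \left(-720\right) = -10080$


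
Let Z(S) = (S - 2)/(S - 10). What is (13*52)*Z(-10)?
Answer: 2028/5 ≈ 405.60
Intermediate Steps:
Z(S) = (-2 + S)/(-10 + S)
(13*52)*Z(-10) = (13*52)*((-2 - 10)/(-10 - 10)) = 676*(-12/(-20)) = 676*(-1/20*(-12)) = 676*(⅗) = 2028/5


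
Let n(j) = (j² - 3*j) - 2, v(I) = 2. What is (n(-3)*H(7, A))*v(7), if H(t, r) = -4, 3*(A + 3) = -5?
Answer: -128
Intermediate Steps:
A = -14/3 (A = -3 + (⅓)*(-5) = -3 - 5/3 = -14/3 ≈ -4.6667)
n(j) = -2 + j² - 3*j
(n(-3)*H(7, A))*v(7) = ((-2 + (-3)² - 3*(-3))*(-4))*2 = ((-2 + 9 + 9)*(-4))*2 = (16*(-4))*2 = -64*2 = -128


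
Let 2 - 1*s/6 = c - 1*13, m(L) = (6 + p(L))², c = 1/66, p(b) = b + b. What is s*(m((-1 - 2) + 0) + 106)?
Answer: 104834/11 ≈ 9530.4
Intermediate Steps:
p(b) = 2*b
c = 1/66 ≈ 0.015152
m(L) = (6 + 2*L)²
s = 989/11 (s = 12 - 6*(1/66 - 1*13) = 12 - 6*(1/66 - 13) = 12 - 6*(-857/66) = 12 + 857/11 = 989/11 ≈ 89.909)
s*(m((-1 - 2) + 0) + 106) = 989*(4*(3 + ((-1 - 2) + 0))² + 106)/11 = 989*(4*(3 + (-3 + 0))² + 106)/11 = 989*(4*(3 - 3)² + 106)/11 = 989*(4*0² + 106)/11 = 989*(4*0 + 106)/11 = 989*(0 + 106)/11 = (989/11)*106 = 104834/11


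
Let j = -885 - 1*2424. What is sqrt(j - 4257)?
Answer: I*sqrt(7566) ≈ 86.983*I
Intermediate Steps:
j = -3309 (j = -885 - 2424 = -3309)
sqrt(j - 4257) = sqrt(-3309 - 4257) = sqrt(-7566) = I*sqrt(7566)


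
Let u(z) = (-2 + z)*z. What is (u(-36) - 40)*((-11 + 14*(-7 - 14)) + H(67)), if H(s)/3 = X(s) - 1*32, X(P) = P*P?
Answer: 17351648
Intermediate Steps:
X(P) = P²
H(s) = -96 + 3*s² (H(s) = 3*(s² - 1*32) = 3*(s² - 32) = 3*(-32 + s²) = -96 + 3*s²)
u(z) = z*(-2 + z)
(u(-36) - 40)*((-11 + 14*(-7 - 14)) + H(67)) = (-36*(-2 - 36) - 40)*((-11 + 14*(-7 - 14)) + (-96 + 3*67²)) = (-36*(-38) - 40)*((-11 + 14*(-21)) + (-96 + 3*4489)) = (1368 - 40)*((-11 - 294) + (-96 + 13467)) = 1328*(-305 + 13371) = 1328*13066 = 17351648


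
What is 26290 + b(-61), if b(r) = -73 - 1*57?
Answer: 26160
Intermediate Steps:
b(r) = -130 (b(r) = -73 - 57 = -130)
26290 + b(-61) = 26290 - 130 = 26160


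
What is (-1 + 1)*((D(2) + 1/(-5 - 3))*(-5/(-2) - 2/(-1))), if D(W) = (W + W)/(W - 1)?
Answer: 0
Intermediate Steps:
D(W) = 2*W/(-1 + W) (D(W) = (2*W)/(-1 + W) = 2*W/(-1 + W))
(-1 + 1)*((D(2) + 1/(-5 - 3))*(-5/(-2) - 2/(-1))) = (-1 + 1)*((2*2/(-1 + 2) + 1/(-5 - 3))*(-5/(-2) - 2/(-1))) = 0*((2*2/1 + 1/(-8))*(-5*(-½) - 2*(-1))) = 0*((2*2*1 - ⅛)*(5/2 + 2)) = 0*((4 - ⅛)*(9/2)) = 0*((31/8)*(9/2)) = 0*(279/16) = 0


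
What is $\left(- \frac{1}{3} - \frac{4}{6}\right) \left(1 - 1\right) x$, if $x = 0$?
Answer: $0$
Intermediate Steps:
$\left(- \frac{1}{3} - \frac{4}{6}\right) \left(1 - 1\right) x = \left(- \frac{1}{3} - \frac{4}{6}\right) \left(1 - 1\right) 0 = \left(\left(-1\right) \frac{1}{3} - \frac{2}{3}\right) \left(1 - 1\right) 0 = \left(- \frac{1}{3} - \frac{2}{3}\right) 0 \cdot 0 = \left(-1\right) 0 \cdot 0 = 0 \cdot 0 = 0$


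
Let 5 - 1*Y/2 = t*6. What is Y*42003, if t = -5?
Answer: 2940210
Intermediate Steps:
Y = 70 (Y = 10 - (-10)*6 = 10 - 2*(-30) = 10 + 60 = 70)
Y*42003 = 70*42003 = 2940210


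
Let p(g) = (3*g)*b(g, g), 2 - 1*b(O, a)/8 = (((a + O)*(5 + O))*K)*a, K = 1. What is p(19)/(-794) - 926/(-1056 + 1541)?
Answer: 1915541458/192545 ≈ 9948.5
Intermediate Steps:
b(O, a) = 16 - 8*a*(5 + O)*(O + a) (b(O, a) = 16 - 8*((a + O)*(5 + O))*1*a = 16 - 8*((O + a)*(5 + O))*1*a = 16 - 8*((5 + O)*(O + a))*1*a = 16 - 8*(5 + O)*(O + a)*a = 16 - 8*a*(5 + O)*(O + a))
p(g) = 3*g*(16 - 80*g**2 - 16*g**3) (p(g) = (3*g)*(16 - 40*g**2 - 40*g*g - 8*g*g**2 - 8*g*g**2) = (3*g)*(16 - 40*g**2 - 40*g**2 - 8*g**3 - 8*g**3) = (3*g)*(16 - 80*g**2 - 16*g**3) = 3*g*(16 - 80*g**2 - 16*g**3))
p(19)/(-794) - 926/(-1056 + 1541) = (48*19*(1 - 1*19**3 - 5*19**2))/(-794) - 926/(-1056 + 1541) = (48*19*(1 - 1*6859 - 5*361))*(-1/794) - 926/485 = (48*19*(1 - 6859 - 1805))*(-1/794) - 926*1/485 = (48*19*(-8663))*(-1/794) - 926/485 = -7900656*(-1/794) - 926/485 = 3950328/397 - 926/485 = 1915541458/192545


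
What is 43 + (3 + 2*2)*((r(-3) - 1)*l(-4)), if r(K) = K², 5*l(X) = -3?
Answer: 47/5 ≈ 9.4000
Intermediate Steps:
l(X) = -⅗ (l(X) = (⅕)*(-3) = -⅗)
43 + (3 + 2*2)*((r(-3) - 1)*l(-4)) = 43 + (3 + 2*2)*(((-3)² - 1)*(-⅗)) = 43 + (3 + 4)*((9 - 1)*(-⅗)) = 43 + 7*(8*(-⅗)) = 43 + 7*(-24/5) = 43 - 168/5 = 47/5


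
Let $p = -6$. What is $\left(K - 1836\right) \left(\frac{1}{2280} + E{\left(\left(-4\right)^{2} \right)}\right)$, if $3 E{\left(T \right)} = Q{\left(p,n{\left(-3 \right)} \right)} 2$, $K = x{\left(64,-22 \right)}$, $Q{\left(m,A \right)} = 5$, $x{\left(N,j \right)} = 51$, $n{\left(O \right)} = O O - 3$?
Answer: $- \frac{904519}{152} \approx -5950.8$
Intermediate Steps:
$n{\left(O \right)} = -3 + O^{2}$ ($n{\left(O \right)} = O^{2} - 3 = -3 + O^{2}$)
$K = 51$
$E{\left(T \right)} = \frac{10}{3}$ ($E{\left(T \right)} = \frac{5 \cdot 2}{3} = \frac{1}{3} \cdot 10 = \frac{10}{3}$)
$\left(K - 1836\right) \left(\frac{1}{2280} + E{\left(\left(-4\right)^{2} \right)}\right) = \left(51 - 1836\right) \left(\frac{1}{2280} + \frac{10}{3}\right) = - 1785 \left(\frac{1}{2280} + \frac{10}{3}\right) = \left(-1785\right) \frac{7601}{2280} = - \frac{904519}{152}$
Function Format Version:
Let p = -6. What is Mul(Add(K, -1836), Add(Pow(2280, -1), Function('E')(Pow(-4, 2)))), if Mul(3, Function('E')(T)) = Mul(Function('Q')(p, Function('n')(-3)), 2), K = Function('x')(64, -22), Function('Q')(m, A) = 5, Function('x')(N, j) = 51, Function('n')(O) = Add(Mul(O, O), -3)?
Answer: Rational(-904519, 152) ≈ -5950.8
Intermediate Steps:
Function('n')(O) = Add(-3, Pow(O, 2)) (Function('n')(O) = Add(Pow(O, 2), -3) = Add(-3, Pow(O, 2)))
K = 51
Function('E')(T) = Rational(10, 3) (Function('E')(T) = Mul(Rational(1, 3), Mul(5, 2)) = Mul(Rational(1, 3), 10) = Rational(10, 3))
Mul(Add(K, -1836), Add(Pow(2280, -1), Function('E')(Pow(-4, 2)))) = Mul(Add(51, -1836), Add(Pow(2280, -1), Rational(10, 3))) = Mul(-1785, Add(Rational(1, 2280), Rational(10, 3))) = Mul(-1785, Rational(7601, 2280)) = Rational(-904519, 152)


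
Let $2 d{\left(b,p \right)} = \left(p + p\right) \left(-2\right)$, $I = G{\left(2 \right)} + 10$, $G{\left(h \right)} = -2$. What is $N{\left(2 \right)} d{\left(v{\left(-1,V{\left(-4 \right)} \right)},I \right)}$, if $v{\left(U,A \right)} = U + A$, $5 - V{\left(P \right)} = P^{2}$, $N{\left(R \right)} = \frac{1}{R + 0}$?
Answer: $-8$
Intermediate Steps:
$N{\left(R \right)} = \frac{1}{R}$
$I = 8$ ($I = -2 + 10 = 8$)
$V{\left(P \right)} = 5 - P^{2}$
$v{\left(U,A \right)} = A + U$
$d{\left(b,p \right)} = - 2 p$ ($d{\left(b,p \right)} = \frac{\left(p + p\right) \left(-2\right)}{2} = \frac{2 p \left(-2\right)}{2} = \frac{\left(-4\right) p}{2} = - 2 p$)
$N{\left(2 \right)} d{\left(v{\left(-1,V{\left(-4 \right)} \right)},I \right)} = \frac{\left(-2\right) 8}{2} = \frac{1}{2} \left(-16\right) = -8$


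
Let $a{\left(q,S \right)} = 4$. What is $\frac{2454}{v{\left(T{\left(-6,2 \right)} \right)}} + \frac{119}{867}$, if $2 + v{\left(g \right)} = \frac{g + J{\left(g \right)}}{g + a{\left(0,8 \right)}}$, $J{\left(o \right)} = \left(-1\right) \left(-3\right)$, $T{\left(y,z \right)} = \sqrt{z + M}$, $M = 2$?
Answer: $- \frac{750875}{357} \approx -2103.3$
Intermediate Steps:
$T{\left(y,z \right)} = \sqrt{2 + z}$ ($T{\left(y,z \right)} = \sqrt{z + 2} = \sqrt{2 + z}$)
$J{\left(o \right)} = 3$
$v{\left(g \right)} = -2 + \frac{3 + g}{4 + g}$ ($v{\left(g \right)} = -2 + \frac{g + 3}{g + 4} = -2 + \frac{3 + g}{4 + g}$)
$\frac{2454}{v{\left(T{\left(-6,2 \right)} \right)}} + \frac{119}{867} = \frac{2454}{\frac{1}{4 + \sqrt{2 + 2}} \left(-5 - \sqrt{2 + 2}\right)} + \frac{119}{867} = \frac{2454}{\frac{1}{4 + \sqrt{4}} \left(-5 - \sqrt{4}\right)} + 119 \cdot \frac{1}{867} = \frac{2454}{\frac{1}{4 + 2} \left(-5 - 2\right)} + \frac{7}{51} = \frac{2454}{\frac{1}{6} \left(-5 - 2\right)} + \frac{7}{51} = \frac{2454}{\frac{1}{6} \left(-7\right)} + \frac{7}{51} = \frac{2454}{- \frac{7}{6}} + \frac{7}{51} = 2454 \left(- \frac{6}{7}\right) + \frac{7}{51} = - \frac{14724}{7} + \frac{7}{51} = - \frac{750875}{357}$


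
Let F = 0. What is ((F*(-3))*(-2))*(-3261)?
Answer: 0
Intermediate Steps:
((F*(-3))*(-2))*(-3261) = ((0*(-3))*(-2))*(-3261) = (0*(-2))*(-3261) = 0*(-3261) = 0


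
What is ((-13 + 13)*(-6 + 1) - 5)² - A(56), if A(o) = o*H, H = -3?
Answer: 193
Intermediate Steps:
A(o) = -3*o (A(o) = o*(-3) = -3*o)
((-13 + 13)*(-6 + 1) - 5)² - A(56) = ((-13 + 13)*(-6 + 1) - 5)² - (-3)*56 = (0*(-5) - 5)² - 1*(-168) = (0 - 5)² + 168 = (-5)² + 168 = 25 + 168 = 193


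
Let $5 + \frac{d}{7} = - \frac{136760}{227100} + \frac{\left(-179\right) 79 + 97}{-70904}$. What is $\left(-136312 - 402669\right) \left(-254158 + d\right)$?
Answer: $\frac{27576539018841869351}{201278730} \approx 1.3701 \cdot 10^{11}$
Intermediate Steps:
$d = - \frac{7614156431}{201278730}$ ($d = -35 + 7 \left(- \frac{136760}{227100} + \frac{\left(-179\right) 79 + 97}{-70904}\right) = -35 + 7 \left(\left(-136760\right) \frac{1}{227100} + \left(-14141 + 97\right) \left(- \frac{1}{70904}\right)\right) = -35 + 7 \left(- \frac{6838}{11355} - - \frac{3511}{17726}\right) = -35 + 7 \left(- \frac{6838}{11355} + \frac{3511}{17726}\right) = -35 + 7 \left(- \frac{81342983}{201278730}\right) = -35 - \frac{569400881}{201278730} = - \frac{7614156431}{201278730} \approx -37.829$)
$\left(-136312 - 402669\right) \left(-254158 + d\right) = \left(-136312 - 402669\right) \left(-254158 - \frac{7614156431}{201278730}\right) = \left(-538981\right) \left(- \frac{51164213615771}{201278730}\right) = \frac{27576539018841869351}{201278730}$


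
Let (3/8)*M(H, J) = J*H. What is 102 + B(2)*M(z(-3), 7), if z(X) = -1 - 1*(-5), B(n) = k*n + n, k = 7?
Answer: 3890/3 ≈ 1296.7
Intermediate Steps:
B(n) = 8*n (B(n) = 7*n + n = 8*n)
z(X) = 4 (z(X) = -1 + 5 = 4)
M(H, J) = 8*H*J/3 (M(H, J) = 8*(J*H)/3 = 8*(H*J)/3 = 8*H*J/3)
102 + B(2)*M(z(-3), 7) = 102 + (8*2)*((8/3)*4*7) = 102 + 16*(224/3) = 102 + 3584/3 = 3890/3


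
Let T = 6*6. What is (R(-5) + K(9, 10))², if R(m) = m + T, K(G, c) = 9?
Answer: 1600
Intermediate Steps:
T = 36
R(m) = 36 + m (R(m) = m + 36 = 36 + m)
(R(-5) + K(9, 10))² = ((36 - 5) + 9)² = (31 + 9)² = 40² = 1600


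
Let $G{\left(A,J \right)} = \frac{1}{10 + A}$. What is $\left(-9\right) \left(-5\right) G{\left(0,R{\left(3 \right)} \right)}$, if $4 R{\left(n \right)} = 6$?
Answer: $\frac{9}{2} \approx 4.5$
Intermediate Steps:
$R{\left(n \right)} = \frac{3}{2}$ ($R{\left(n \right)} = \frac{1}{4} \cdot 6 = \frac{3}{2}$)
$\left(-9\right) \left(-5\right) G{\left(0,R{\left(3 \right)} \right)} = \frac{\left(-9\right) \left(-5\right)}{10 + 0} = \frac{45}{10} = 45 \cdot \frac{1}{10} = \frac{9}{2}$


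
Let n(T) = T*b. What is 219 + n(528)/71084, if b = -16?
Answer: 3889737/17771 ≈ 218.88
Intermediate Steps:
n(T) = -16*T (n(T) = T*(-16) = -16*T)
219 + n(528)/71084 = 219 - 16*528/71084 = 219 - 8448*1/71084 = 219 - 2112/17771 = 3889737/17771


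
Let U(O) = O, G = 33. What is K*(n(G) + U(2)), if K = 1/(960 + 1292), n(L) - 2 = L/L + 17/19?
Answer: 28/10697 ≈ 0.0026176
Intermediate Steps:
n(L) = 74/19 (n(L) = 2 + (L/L + 17/19) = 2 + (1 + 17*(1/19)) = 2 + (1 + 17/19) = 2 + 36/19 = 74/19)
K = 1/2252 ≈ 0.00044405
K*(n(G) + U(2)) = (74/19 + 2)/2252 = (1/2252)*(112/19) = 28/10697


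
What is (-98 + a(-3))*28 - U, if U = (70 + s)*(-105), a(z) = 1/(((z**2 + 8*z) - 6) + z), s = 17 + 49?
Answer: 69209/6 ≈ 11535.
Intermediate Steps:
s = 66
a(z) = 1/(-6 + z**2 + 9*z) (a(z) = 1/((-6 + z**2 + 8*z) + z) = 1/(-6 + z**2 + 9*z))
U = -14280 (U = (70 + 66)*(-105) = 136*(-105) = -14280)
(-98 + a(-3))*28 - U = (-98 + 1/(-6 + (-3)**2 + 9*(-3)))*28 - 1*(-14280) = (-98 + 1/(-6 + 9 - 27))*28 + 14280 = (-98 + 1/(-24))*28 + 14280 = (-98 - 1/24)*28 + 14280 = -2353/24*28 + 14280 = -16471/6 + 14280 = 69209/6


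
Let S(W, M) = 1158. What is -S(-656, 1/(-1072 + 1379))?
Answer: -1158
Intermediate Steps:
-S(-656, 1/(-1072 + 1379)) = -1*1158 = -1158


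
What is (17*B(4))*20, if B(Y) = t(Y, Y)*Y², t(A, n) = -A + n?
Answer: 0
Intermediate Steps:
t(A, n) = n - A
B(Y) = 0 (B(Y) = (Y - Y)*Y² = 0*Y² = 0)
(17*B(4))*20 = (17*0)*20 = 0*20 = 0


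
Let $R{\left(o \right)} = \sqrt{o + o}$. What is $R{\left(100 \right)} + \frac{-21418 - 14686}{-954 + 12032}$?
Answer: $- \frac{18052}{5539} + 10 \sqrt{2} \approx 10.883$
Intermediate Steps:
$R{\left(o \right)} = \sqrt{2} \sqrt{o}$ ($R{\left(o \right)} = \sqrt{2 o} = \sqrt{2} \sqrt{o}$)
$R{\left(100 \right)} + \frac{-21418 - 14686}{-954 + 12032} = \sqrt{2} \sqrt{100} + \frac{-21418 - 14686}{-954 + 12032} = \sqrt{2} \cdot 10 - \frac{36104}{11078} = 10 \sqrt{2} - \frac{18052}{5539} = - \frac{18052}{5539} + 10 \sqrt{2}$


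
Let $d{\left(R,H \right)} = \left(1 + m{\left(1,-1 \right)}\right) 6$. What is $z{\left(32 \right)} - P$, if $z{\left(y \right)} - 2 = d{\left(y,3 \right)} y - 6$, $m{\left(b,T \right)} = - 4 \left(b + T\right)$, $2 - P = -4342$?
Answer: $-4156$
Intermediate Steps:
$P = 4344$ ($P = 2 - -4342 = 2 + 4342 = 4344$)
$m{\left(b,T \right)} = - 4 T - 4 b$ ($m{\left(b,T \right)} = - 4 \left(T + b\right) = - 4 T - 4 b$)
$d{\left(R,H \right)} = 6$ ($d{\left(R,H \right)} = \left(1 - 0\right) 6 = \left(1 + \left(4 - 4\right)\right) 6 = \left(1 + 0\right) 6 = 1 \cdot 6 = 6$)
$z{\left(y \right)} = -4 + 6 y$ ($z{\left(y \right)} = 2 + \left(6 y - 6\right) = 2 + \left(-6 + 6 y\right) = -4 + 6 y$)
$z{\left(32 \right)} - P = \left(-4 + 6 \cdot 32\right) - 4344 = \left(-4 + 192\right) - 4344 = 188 - 4344 = -4156$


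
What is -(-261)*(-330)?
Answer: -86130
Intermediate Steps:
-(-261)*(-330) = -261*330 = -86130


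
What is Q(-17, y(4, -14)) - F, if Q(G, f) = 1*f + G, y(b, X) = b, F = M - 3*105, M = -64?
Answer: 366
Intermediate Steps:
F = -379 (F = -64 - 3*105 = -64 - 315 = -379)
Q(G, f) = G + f (Q(G, f) = f + G = G + f)
Q(-17, y(4, -14)) - F = (-17 + 4) - 1*(-379) = -13 + 379 = 366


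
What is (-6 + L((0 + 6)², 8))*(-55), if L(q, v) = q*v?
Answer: -15510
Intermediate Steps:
(-6 + L((0 + 6)², 8))*(-55) = (-6 + (0 + 6)²*8)*(-55) = (-6 + 6²*8)*(-55) = (-6 + 36*8)*(-55) = (-6 + 288)*(-55) = 282*(-55) = -15510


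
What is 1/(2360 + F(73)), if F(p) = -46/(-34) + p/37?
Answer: 629/1486532 ≈ 0.00042313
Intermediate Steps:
F(p) = 23/17 + p/37 (F(p) = -46*(-1/34) + p*(1/37) = 23/17 + p/37)
1/(2360 + F(73)) = 1/(2360 + (23/17 + (1/37)*73)) = 1/(2360 + (23/17 + 73/37)) = 1/(2360 + 2092/629) = 1/(1486532/629) = 629/1486532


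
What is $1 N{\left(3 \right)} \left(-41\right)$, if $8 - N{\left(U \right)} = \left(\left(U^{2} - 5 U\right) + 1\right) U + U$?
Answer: $-820$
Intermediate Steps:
$N{\left(U \right)} = 8 - U - U \left(1 + U^{2} - 5 U\right)$ ($N{\left(U \right)} = 8 - \left(\left(\left(U^{2} - 5 U\right) + 1\right) U + U\right) = 8 - \left(\left(1 + U^{2} - 5 U\right) U + U\right) = 8 - \left(U \left(1 + U^{2} - 5 U\right) + U\right) = 8 - \left(U + U \left(1 + U^{2} - 5 U\right)\right) = 8 - U - U \left(1 + U^{2} - 5 U\right)$)
$1 N{\left(3 \right)} \left(-41\right) = 1 \left(8 - 3^{3} - 6 + 5 \cdot 3^{2}\right) \left(-41\right) = 1 \left(8 - 27 - 6 + 5 \cdot 9\right) \left(-41\right) = 1 \left(8 - 27 - 6 + 45\right) \left(-41\right) = 1 \cdot 20 \left(-41\right) = 20 \left(-41\right) = -820$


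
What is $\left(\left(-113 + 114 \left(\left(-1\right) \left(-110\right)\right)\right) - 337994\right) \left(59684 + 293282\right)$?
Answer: $-114914081722$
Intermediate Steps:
$\left(\left(-113 + 114 \left(\left(-1\right) \left(-110\right)\right)\right) - 337994\right) \left(59684 + 293282\right) = \left(\left(-113 + 114 \cdot 110\right) - 337994\right) 352966 = \left(\left(-113 + 12540\right) - 337994\right) 352966 = \left(12427 - 337994\right) 352966 = \left(-325567\right) 352966 = -114914081722$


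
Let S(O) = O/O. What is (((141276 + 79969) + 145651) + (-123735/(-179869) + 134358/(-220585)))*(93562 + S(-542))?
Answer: 1362007520678884173019/39676403365 ≈ 3.4328e+10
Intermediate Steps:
S(O) = 1
(((141276 + 79969) + 145651) + (-123735/(-179869) + 134358/(-220585)))*(93562 + S(-542)) = (((141276 + 79969) + 145651) + (-123735/(-179869) + 134358/(-220585)))*(93562 + 1) = ((221245 + 145651) + (-123735*(-1/179869) + 134358*(-1/220585)))*93563 = (366896 + (123735/179869 - 134358/220585))*93563 = (366896 + 3127245873/39676403365)*93563 = (14557116816250913/39676403365)*93563 = 1362007520678884173019/39676403365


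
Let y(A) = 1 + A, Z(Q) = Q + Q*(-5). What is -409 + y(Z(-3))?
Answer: -396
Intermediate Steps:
Z(Q) = -4*Q (Z(Q) = Q - 5*Q = -4*Q)
-409 + y(Z(-3)) = -409 + (1 - 4*(-3)) = -409 + (1 + 12) = -409 + 13 = -396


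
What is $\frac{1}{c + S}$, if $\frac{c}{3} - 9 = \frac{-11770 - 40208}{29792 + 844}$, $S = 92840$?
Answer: $\frac{1702}{158050971} \approx 1.0769 \cdot 10^{-5}$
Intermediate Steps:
$c = \frac{37291}{1702}$ ($c = 27 + 3 \frac{-11770 - 40208}{29792 + 844} = 27 + 3 \left(- \frac{51978}{30636}\right) = 27 + 3 \left(\left(-51978\right) \frac{1}{30636}\right) = 27 + 3 \left(- \frac{8663}{5106}\right) = 27 - \frac{8663}{1702} = \frac{37291}{1702} \approx 21.91$)
$\frac{1}{c + S} = \frac{1}{\frac{37291}{1702} + 92840} = \frac{1}{\frac{158050971}{1702}} = \frac{1702}{158050971}$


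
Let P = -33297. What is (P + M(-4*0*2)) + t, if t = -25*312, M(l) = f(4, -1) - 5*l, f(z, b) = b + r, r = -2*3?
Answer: -41104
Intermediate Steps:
r = -6
f(z, b) = -6 + b (f(z, b) = b - 6 = -6 + b)
M(l) = -7 - 5*l (M(l) = (-6 - 1) - 5*l = -7 - 5*l)
t = -7800
(P + M(-4*0*2)) + t = (-33297 + (-7 - 5*(-4*0)*2)) - 7800 = (-33297 + (-7 - 0*2)) - 7800 = (-33297 + (-7 - 5*0)) - 7800 = (-33297 + (-7 + 0)) - 7800 = (-33297 - 7) - 7800 = -33304 - 7800 = -41104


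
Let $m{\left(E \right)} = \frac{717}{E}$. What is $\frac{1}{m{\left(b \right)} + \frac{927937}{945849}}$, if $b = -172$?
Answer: $- \frac{162686028}{518568569} \approx -0.31372$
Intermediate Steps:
$\frac{1}{m{\left(b \right)} + \frac{927937}{945849}} = \frac{1}{\frac{717}{-172} + \frac{927937}{945849}} = \frac{1}{717 \left(- \frac{1}{172}\right) + 927937 \cdot \frac{1}{945849}} = \frac{1}{- \frac{717}{172} + \frac{927937}{945849}} = \frac{1}{- \frac{518568569}{162686028}} = - \frac{162686028}{518568569}$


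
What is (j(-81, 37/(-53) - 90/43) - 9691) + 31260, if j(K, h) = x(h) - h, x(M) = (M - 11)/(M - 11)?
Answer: 49164391/2279 ≈ 21573.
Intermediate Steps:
x(M) = 1 (x(M) = (-11 + M)/(-11 + M) = 1)
j(K, h) = 1 - h
(j(-81, 37/(-53) - 90/43) - 9691) + 31260 = ((1 - (37/(-53) - 90/43)) - 9691) + 31260 = ((1 - (37*(-1/53) - 90*1/43)) - 9691) + 31260 = ((1 - (-37/53 - 90/43)) - 9691) + 31260 = ((1 - 1*(-6361/2279)) - 9691) + 31260 = ((1 + 6361/2279) - 9691) + 31260 = (8640/2279 - 9691) + 31260 = -22077149/2279 + 31260 = 49164391/2279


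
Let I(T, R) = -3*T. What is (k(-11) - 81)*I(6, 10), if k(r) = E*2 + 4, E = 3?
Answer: 1278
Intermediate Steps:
k(r) = 10 (k(r) = 3*2 + 4 = 6 + 4 = 10)
(k(-11) - 81)*I(6, 10) = (10 - 81)*(-3*6) = -71*(-18) = 1278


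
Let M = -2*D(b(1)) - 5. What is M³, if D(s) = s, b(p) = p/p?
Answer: -343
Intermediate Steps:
b(p) = 1
M = -7 (M = -2*1 - 5 = -2 - 5 = -7)
M³ = (-7)³ = -343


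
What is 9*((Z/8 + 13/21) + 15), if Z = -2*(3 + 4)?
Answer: 3495/28 ≈ 124.82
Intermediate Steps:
Z = -14 (Z = -2*7 = -14)
9*((Z/8 + 13/21) + 15) = 9*((-14/8 + 13/21) + 15) = 9*((-14*1/8 + 13*(1/21)) + 15) = 9*((-7/4 + 13/21) + 15) = 9*(-95/84 + 15) = 9*(1165/84) = 3495/28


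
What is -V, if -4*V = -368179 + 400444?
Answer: 32265/4 ≈ 8066.3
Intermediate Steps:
V = -32265/4 (V = -(-368179 + 400444)/4 = -¼*32265 = -32265/4 ≈ -8066.3)
-V = -1*(-32265/4) = 32265/4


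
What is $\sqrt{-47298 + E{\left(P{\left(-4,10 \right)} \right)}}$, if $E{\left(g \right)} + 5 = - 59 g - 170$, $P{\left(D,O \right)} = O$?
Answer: $i \sqrt{48063} \approx 219.23 i$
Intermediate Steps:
$E{\left(g \right)} = -175 - 59 g$ ($E{\left(g \right)} = -5 - \left(170 + 59 g\right) = -175 - 59 g$)
$\sqrt{-47298 + E{\left(P{\left(-4,10 \right)} \right)}} = \sqrt{-47298 - 765} = \sqrt{-48063} = i \sqrt{48063}$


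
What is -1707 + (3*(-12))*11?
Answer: -2103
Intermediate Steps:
-1707 + (3*(-12))*11 = -1707 - 36*11 = -1707 - 396 = -2103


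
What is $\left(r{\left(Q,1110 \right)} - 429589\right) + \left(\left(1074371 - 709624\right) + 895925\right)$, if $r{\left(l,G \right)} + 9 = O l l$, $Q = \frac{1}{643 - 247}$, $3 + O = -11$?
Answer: $\frac{65162850185}{78408} \approx 8.3107 \cdot 10^{5}$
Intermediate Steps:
$O = -14$ ($O = -3 - 11 = -14$)
$Q = \frac{1}{396} \approx 0.0025253$
$r{\left(l,G \right)} = -9 - 14 l^{2}$ ($r{\left(l,G \right)} = -9 + - 14 l l = -9 - 14 l^{2}$)
$\left(r{\left(Q,1110 \right)} - 429589\right) + \left(\left(1074371 - 709624\right) + 895925\right) = \left(\left(-9 - \frac{14}{156816}\right) - 429589\right) + \left(\left(1074371 - 709624\right) + 895925\right) = \left(\left(-9 - \frac{7}{78408}\right) - 429589\right) + \left(364747 + 895925\right) = \left(\left(-9 - \frac{7}{78408}\right) - 429589\right) + 1260672 = \left(- \frac{705679}{78408} - 429589\right) + 1260672 = - \frac{33683919991}{78408} + 1260672 = \frac{65162850185}{78408}$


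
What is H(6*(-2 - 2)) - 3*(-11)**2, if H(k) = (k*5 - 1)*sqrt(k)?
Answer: -363 - 242*I*sqrt(6) ≈ -363.0 - 592.78*I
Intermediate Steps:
H(k) = sqrt(k)*(-1 + 5*k) (H(k) = (5*k - 1)*sqrt(k) = (-1 + 5*k)*sqrt(k) = sqrt(k)*(-1 + 5*k))
H(6*(-2 - 2)) - 3*(-11)**2 = sqrt(6*(-2 - 2))*(-1 + 5*(6*(-2 - 2))) - 3*(-11)**2 = sqrt(6*(-4))*(-1 + 5*(6*(-4))) - 3*121 = sqrt(-24)*(-1 + 5*(-24)) - 363 = (2*I*sqrt(6))*(-1 - 120) - 363 = (2*I*sqrt(6))*(-121) - 363 = -242*I*sqrt(6) - 363 = -363 - 242*I*sqrt(6)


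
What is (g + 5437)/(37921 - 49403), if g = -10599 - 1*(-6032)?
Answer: -435/5741 ≈ -0.075771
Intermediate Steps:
g = -4567 (g = -10599 + 6032 = -4567)
(g + 5437)/(37921 - 49403) = (-4567 + 5437)/(37921 - 49403) = 870/(-11482) = 870*(-1/11482) = -435/5741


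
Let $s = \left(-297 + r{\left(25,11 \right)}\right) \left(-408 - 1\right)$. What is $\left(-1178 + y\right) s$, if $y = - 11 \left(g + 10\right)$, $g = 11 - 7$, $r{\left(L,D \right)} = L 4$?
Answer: $-107323236$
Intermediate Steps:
$r{\left(L,D \right)} = 4 L$
$g = 4$ ($g = 11 - 7 = 4$)
$s = 80573$ ($s = \left(-297 + 4 \cdot 25\right) \left(-408 - 1\right) = \left(-297 + 100\right) \left(-409\right) = \left(-197\right) \left(-409\right) = 80573$)
$y = -154$ ($y = - 11 \left(4 + 10\right) = \left(-11\right) 14 = -154$)
$\left(-1178 + y\right) s = \left(-1178 - 154\right) 80573 = \left(-1332\right) 80573 = -107323236$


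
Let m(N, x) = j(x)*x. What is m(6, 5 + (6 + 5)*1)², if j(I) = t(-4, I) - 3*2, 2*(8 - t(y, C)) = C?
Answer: 9216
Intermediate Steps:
t(y, C) = 8 - C/2
j(I) = 2 - I/2 (j(I) = (8 - I/2) - 3*2 = (8 - I/2) - 6 = 2 - I/2)
m(N, x) = x*(2 - x/2) (m(N, x) = (2 - x/2)*x = x*(2 - x/2))
m(6, 5 + (6 + 5)*1)² = ((5 + (6 + 5)*1)*(4 - (5 + (6 + 5)*1))/2)² = ((5 + 11*1)*(4 - (5 + 11*1))/2)² = ((5 + 11)*(4 - (5 + 11))/2)² = ((½)*16*(4 - 1*16))² = ((½)*16*(4 - 16))² = ((½)*16*(-12))² = (-96)² = 9216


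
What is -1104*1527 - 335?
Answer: -1686143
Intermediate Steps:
-1104*1527 - 335 = -1685808 - 335 = -1686143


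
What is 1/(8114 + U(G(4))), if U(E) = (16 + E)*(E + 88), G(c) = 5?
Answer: 1/10067 ≈ 9.9334e-5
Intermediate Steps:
U(E) = (16 + E)*(88 + E)
1/(8114 + U(G(4))) = 1/(8114 + (1408 + 5**2 + 104*5)) = 1/(8114 + (1408 + 25 + 520)) = 1/(8114 + 1953) = 1/10067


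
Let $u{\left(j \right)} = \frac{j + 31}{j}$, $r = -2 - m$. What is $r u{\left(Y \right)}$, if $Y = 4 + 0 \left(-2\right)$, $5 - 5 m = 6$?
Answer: $- \frac{63}{4} \approx -15.75$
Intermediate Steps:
$m = - \frac{1}{5}$ ($m = 1 - \frac{6}{5} = - \frac{1}{5} \approx -0.2$)
$r = - \frac{9}{5}$ ($r = -2 - - \frac{1}{5} = -2 + \frac{1}{5} = - \frac{9}{5} \approx -1.8$)
$Y = 4$ ($Y = 4 + 0 = 4$)
$u{\left(j \right)} = \frac{31 + j}{j}$
$r u{\left(Y \right)} = - \frac{9 \frac{31 + 4}{4}}{5} = - \frac{9 \cdot \frac{1}{4} \cdot 35}{5} = \left(- \frac{9}{5}\right) \frac{35}{4} = - \frac{63}{4}$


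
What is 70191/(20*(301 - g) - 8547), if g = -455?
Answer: 23397/2191 ≈ 10.679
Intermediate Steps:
70191/(20*(301 - g) - 8547) = 70191/(20*(301 - 1*(-455)) - 8547) = 70191/(20*(301 + 455) - 8547) = 70191/(20*756 - 8547) = 70191/(15120 - 8547) = 70191/6573 = 70191*(1/6573) = 23397/2191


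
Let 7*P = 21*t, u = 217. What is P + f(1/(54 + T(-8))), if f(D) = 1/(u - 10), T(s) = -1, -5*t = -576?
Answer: 357701/1035 ≈ 345.60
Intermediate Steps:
t = 576/5 (t = -⅕*(-576) = 576/5 ≈ 115.20)
f(D) = 1/207 (f(D) = 1/(217 - 10) = 1/207)
P = 1728/5 (P = (21*(576/5))/7 = (⅐)*(12096/5) = 1728/5 ≈ 345.60)
P + f(1/(54 + T(-8))) = 1728/5 + 1/207 = 357701/1035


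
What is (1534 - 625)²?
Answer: 826281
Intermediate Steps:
(1534 - 625)² = 909² = 826281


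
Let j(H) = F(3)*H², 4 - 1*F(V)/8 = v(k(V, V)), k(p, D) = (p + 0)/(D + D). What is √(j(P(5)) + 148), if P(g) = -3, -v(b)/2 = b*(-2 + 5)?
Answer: 2*√163 ≈ 25.534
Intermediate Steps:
k(p, D) = p/(2*D) (k(p, D) = p/((2*D)) = p*(1/(2*D)) = p/(2*D))
v(b) = -6*b (v(b) = -2*b*(-2 + 5) = -2*b*3 = -6*b)
F(V) = 56 (F(V) = 32 - (-48)*V/(2*V) = 32 - (-48)/2 = 32 - 8*(-3) = 32 + 24 = 56)
j(H) = 56*H²
√(j(P(5)) + 148) = √(56*(-3)² + 148) = √(56*9 + 148) = √(504 + 148) = √652 = 2*√163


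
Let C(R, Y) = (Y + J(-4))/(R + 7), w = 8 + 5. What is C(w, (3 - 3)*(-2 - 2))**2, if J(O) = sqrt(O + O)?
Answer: -1/50 ≈ -0.020000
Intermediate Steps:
w = 13
J(O) = sqrt(2)*sqrt(O) (J(O) = sqrt(2*O) = sqrt(2)*sqrt(O))
C(R, Y) = (Y + 2*I*sqrt(2))/(7 + R) (C(R, Y) = (Y + sqrt(2)*sqrt(-4))/(R + 7) = (Y + sqrt(2)*(2*I))/(7 + R) = (Y + 2*I*sqrt(2))/(7 + R))
C(w, (3 - 3)*(-2 - 2))**2 = (((3 - 3)*(-2 - 2) + 2*I*sqrt(2))/(7 + 13))**2 = ((0*(-4) + 2*I*sqrt(2))/20)**2 = ((0 + 2*I*sqrt(2))/20)**2 = ((2*I*sqrt(2))/20)**2 = (I*sqrt(2)/10)**2 = -1/50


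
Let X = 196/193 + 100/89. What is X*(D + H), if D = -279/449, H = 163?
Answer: 2678931552/7712473 ≈ 347.35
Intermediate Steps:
X = 36744/17177 (X = 196*(1/193) + 100*(1/89) = 196/193 + 100/89 = 36744/17177 ≈ 2.1391)
D = -279/449 (D = -279*1/449 = -279/449 ≈ -0.62138)
X*(D + H) = 36744*(-279/449 + 163)/17177 = (36744/17177)*(72908/449) = 2678931552/7712473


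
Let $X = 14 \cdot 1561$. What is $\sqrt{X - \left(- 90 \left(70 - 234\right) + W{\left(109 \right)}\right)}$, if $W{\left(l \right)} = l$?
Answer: $\sqrt{6985} \approx 83.576$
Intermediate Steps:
$X = 21854$
$\sqrt{X - \left(- 90 \left(70 - 234\right) + W{\left(109 \right)}\right)} = \sqrt{21854 + \left(90 \left(70 - 234\right) - 109\right)} = \sqrt{21854 + \left(90 \left(-164\right) - 109\right)} = \sqrt{21854 - 14869} = \sqrt{6985}$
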